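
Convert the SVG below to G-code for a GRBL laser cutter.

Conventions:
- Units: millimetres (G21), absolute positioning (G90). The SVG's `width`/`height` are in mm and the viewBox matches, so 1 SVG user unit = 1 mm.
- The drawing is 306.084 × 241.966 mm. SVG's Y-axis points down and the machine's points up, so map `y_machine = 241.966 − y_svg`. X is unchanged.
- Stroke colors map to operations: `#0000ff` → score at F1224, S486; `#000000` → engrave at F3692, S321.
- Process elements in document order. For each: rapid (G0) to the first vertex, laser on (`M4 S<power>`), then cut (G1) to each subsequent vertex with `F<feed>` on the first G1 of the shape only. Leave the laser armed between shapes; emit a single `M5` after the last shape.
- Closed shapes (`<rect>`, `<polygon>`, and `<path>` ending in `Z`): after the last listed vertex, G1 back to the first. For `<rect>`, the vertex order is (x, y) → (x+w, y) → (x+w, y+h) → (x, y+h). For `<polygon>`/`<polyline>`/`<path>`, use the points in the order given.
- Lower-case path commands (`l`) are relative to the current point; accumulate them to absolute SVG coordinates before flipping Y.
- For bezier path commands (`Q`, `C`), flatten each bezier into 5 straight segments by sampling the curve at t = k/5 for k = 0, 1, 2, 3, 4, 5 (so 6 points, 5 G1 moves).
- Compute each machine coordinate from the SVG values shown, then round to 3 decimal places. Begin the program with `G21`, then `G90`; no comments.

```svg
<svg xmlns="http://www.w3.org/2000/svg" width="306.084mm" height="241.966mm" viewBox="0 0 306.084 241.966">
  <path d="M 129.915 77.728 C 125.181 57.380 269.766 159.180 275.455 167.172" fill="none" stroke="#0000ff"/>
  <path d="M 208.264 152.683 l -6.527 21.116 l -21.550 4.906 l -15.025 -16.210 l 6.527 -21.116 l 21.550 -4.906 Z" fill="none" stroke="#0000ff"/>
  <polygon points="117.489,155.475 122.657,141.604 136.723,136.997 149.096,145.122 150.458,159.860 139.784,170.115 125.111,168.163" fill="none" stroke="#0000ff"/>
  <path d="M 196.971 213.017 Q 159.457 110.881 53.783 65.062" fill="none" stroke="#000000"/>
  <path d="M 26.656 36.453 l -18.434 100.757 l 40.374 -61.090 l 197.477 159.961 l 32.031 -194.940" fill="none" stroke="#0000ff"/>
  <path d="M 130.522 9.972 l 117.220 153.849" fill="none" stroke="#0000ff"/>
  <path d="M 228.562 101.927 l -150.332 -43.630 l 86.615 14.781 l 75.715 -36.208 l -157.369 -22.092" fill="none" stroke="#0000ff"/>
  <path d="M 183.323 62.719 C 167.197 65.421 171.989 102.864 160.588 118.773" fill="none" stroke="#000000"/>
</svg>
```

viewBox `0 0 306.084 241.966` with mm width/height → 1 unit = 1 mm. Flip: y_m = 241.966 − y_svg.

**Shape 1** — `<path>` cubic bezier, stroke `#0000ff` → score (S486, F1224). Control points (SVG): P0=(129.915,77.728), P1=(125.181,57.380), P2=(269.766,159.180), P3=(275.455,167.172); sampled at t=k/5. Machine vertices: (129.915,164.238) → (142.687,163.517) → (177.462,143.846) → (220.404,115.591) → (257.680,89.119) → (275.455,74.794). Open path.

**Shape 2** — `<path>` regular polygon, stroke `#0000ff` → score (S486, F1224). Machine vertices: (208.264,89.283) → (201.737,68.167) → (180.187,63.261) → (165.162,79.471) → (171.689,100.587) → (193.239,105.493) → (208.264,89.283). Closed: final G1 returns to the first vertex.

**Shape 3** — `<polygon>` regular polygon, stroke `#0000ff` → score (S486, F1224). Machine vertices: (117.489,86.491) → (122.657,100.362) → (136.723,104.969) → (149.096,96.844) → (150.458,82.106) → (139.784,71.851) → (125.111,73.803) → (117.489,86.491). Closed: final G1 returns to the first vertex.

**Shape 4** — `<path>` quadratic bezier, stroke `#000000` → engrave (S321, F3692). Control points (SVG): P0=(196.971,213.017), P1=(159.457,110.881), P2=(53.783,65.062); sampled at t=k/5. Machine vertices: (196.971,28.949) → (179.239,67.551) → (156.054,101.647) → (127.417,131.238) → (93.326,156.324) → (53.783,176.904). Open path.

**Shape 5** — `<path>` open polyline, stroke `#0000ff` → score (S486, F1224). Machine vertices: (26.656,205.513) → (8.222,104.756) → (48.596,165.846) → (246.073,5.885) → (278.104,200.825). Open path.

**Shape 6** — `<path>` line segment, stroke `#0000ff` → score (S486, F1224). Machine vertices: (130.522,231.994) → (247.742,78.145). Open path.

**Shape 7** — `<path>` open polyline, stroke `#0000ff` → score (S486, F1224). Machine vertices: (228.562,140.039) → (78.230,183.669) → (164.845,168.888) → (240.560,205.096) → (83.191,227.188). Open path.

**Shape 8** — `<path>` cubic bezier, stroke `#000000` → engrave (S321, F3692). Control points (SVG): P0=(183.323,62.719), P1=(167.197,65.421), P2=(171.989,102.864), P3=(160.588,118.773); sampled at t=k/5. Machine vertices: (183.323,179.247) → (175.861,173.907) → (171.637,162.931) → (168.872,149.019) → (165.782,134.872) → (160.588,123.193). Open path.

G21
G90
G0 X129.915 Y164.238
M4 S486
G1 X142.687 Y163.517 F1224
G1 X177.462 Y143.846
G1 X220.404 Y115.591
G1 X257.680 Y89.119
G1 X275.455 Y74.794
G0 X208.264 Y89.283
M4 S486
G1 X201.737 Y68.167 F1224
G1 X180.187 Y63.261
G1 X165.162 Y79.471
G1 X171.689 Y100.587
G1 X193.239 Y105.493
G1 X208.264 Y89.283
G0 X117.489 Y86.491
M4 S486
G1 X122.657 Y100.362 F1224
G1 X136.723 Y104.969
G1 X149.096 Y96.844
G1 X150.458 Y82.106
G1 X139.784 Y71.851
G1 X125.111 Y73.803
G1 X117.489 Y86.491
G0 X196.971 Y28.949
M4 S321
G1 X179.239 Y67.551 F3692
G1 X156.054 Y101.647
G1 X127.417 Y131.238
G1 X93.326 Y156.324
G1 X53.783 Y176.904
G0 X26.656 Y205.513
M4 S486
G1 X8.222 Y104.756 F1224
G1 X48.596 Y165.846
G1 X246.073 Y5.885
G1 X278.104 Y200.825
G0 X130.522 Y231.994
M4 S486
G1 X247.742 Y78.145 F1224
G0 X228.562 Y140.039
M4 S486
G1 X78.230 Y183.669 F1224
G1 X164.845 Y168.888
G1 X240.560 Y205.096
G1 X83.191 Y227.188
G0 X183.323 Y179.247
M4 S321
G1 X175.861 Y173.907 F3692
G1 X171.637 Y162.931
G1 X168.872 Y149.019
G1 X165.782 Y134.872
G1 X160.588 Y123.193
M5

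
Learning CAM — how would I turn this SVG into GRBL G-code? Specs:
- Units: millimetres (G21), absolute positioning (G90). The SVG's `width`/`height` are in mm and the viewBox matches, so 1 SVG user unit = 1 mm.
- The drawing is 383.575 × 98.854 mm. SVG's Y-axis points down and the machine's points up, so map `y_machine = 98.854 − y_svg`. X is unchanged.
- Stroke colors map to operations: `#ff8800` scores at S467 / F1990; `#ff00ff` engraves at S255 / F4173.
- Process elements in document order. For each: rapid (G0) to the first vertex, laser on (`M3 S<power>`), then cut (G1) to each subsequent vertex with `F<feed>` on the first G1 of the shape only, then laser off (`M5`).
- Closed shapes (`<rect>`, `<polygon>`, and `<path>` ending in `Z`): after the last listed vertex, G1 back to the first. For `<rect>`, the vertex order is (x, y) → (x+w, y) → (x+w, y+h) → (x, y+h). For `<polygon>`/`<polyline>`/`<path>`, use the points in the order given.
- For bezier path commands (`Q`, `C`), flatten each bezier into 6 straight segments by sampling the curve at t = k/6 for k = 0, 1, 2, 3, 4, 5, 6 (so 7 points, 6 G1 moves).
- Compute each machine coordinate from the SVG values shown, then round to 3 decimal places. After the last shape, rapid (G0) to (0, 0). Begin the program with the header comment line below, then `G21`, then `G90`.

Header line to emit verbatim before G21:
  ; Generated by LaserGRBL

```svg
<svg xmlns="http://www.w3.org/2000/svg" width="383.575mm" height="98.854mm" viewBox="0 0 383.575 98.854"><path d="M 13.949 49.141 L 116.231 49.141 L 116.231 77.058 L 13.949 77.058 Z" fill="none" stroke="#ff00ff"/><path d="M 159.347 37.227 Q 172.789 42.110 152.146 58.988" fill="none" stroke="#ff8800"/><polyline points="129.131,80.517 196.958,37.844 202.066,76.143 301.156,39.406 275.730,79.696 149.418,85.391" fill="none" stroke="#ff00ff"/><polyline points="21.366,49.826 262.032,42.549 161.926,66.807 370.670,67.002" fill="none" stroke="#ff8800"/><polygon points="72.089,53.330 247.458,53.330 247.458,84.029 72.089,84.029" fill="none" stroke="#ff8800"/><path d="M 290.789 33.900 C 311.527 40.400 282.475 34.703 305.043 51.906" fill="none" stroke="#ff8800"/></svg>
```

Since the viewBox matches the mm dimensions, user units are millimetres directly. The only transform is the Y-flip y_m = 98.854 − y_svg.

Shape 1 is a rectangle drawn with `<path>`. Its stroke #ff00ff means engrave at S255, F4173. After flipping Y the toolpath is (13.949,49.713) → (116.231,49.713) → (116.231,21.796) → (13.949,21.796) → (13.949,49.713), returning to the start.

Shape 2 is a quadratic bezier drawn with `<path>`. Its stroke #ff8800 means score at S467, F1990. After flipping Y the toolpath is (159.347,61.627) → (162.881,59.666) → (164.521,57.039) → (164.268,53.745) → (162.121,49.785) → (158.080,45.159) → (152.146,39.866).

Shape 3 is a open polyline drawn with `<polyline>`. Its stroke #ff00ff means engrave at S255, F4173. After flipping Y the toolpath is (129.131,18.337) → (196.958,61.010) → (202.066,22.711) → (301.156,59.448) → (275.730,19.158) → (149.418,13.463).

Shape 4 is a open polyline drawn with `<polyline>`. Its stroke #ff8800 means score at S467, F1990. After flipping Y the toolpath is (21.366,49.028) → (262.032,56.305) → (161.926,32.047) → (370.670,31.852).

Shape 5 is a rectangle drawn with `<polygon>`. Its stroke #ff8800 means score at S467, F1990. After flipping Y the toolpath is (72.089,45.524) → (247.458,45.524) → (247.458,14.825) → (72.089,14.825) → (72.089,45.524), returning to the start.

Shape 6 is a cubic bezier drawn with `<path>`. Its stroke #ff8800 means score at S467, F1990. After flipping Y the toolpath is (290.789,64.954) → (297.478,62.558) → (298.686,61.220) → (297.230,59.965) → (295.926,57.818) → (297.591,53.804) → (305.043,46.948).

; Generated by LaserGRBL
G21
G90
G0 X13.949 Y49.713
M3 S255
G1 X116.231 Y49.713 F4173
G1 X116.231 Y21.796
G1 X13.949 Y21.796
G1 X13.949 Y49.713
M5
G0 X159.347 Y61.627
M3 S467
G1 X162.881 Y59.666 F1990
G1 X164.521 Y57.039
G1 X164.268 Y53.745
G1 X162.121 Y49.785
G1 X158.080 Y45.159
G1 X152.146 Y39.866
M5
G0 X129.131 Y18.337
M3 S255
G1 X196.958 Y61.010 F4173
G1 X202.066 Y22.711
G1 X301.156 Y59.448
G1 X275.730 Y19.158
G1 X149.418 Y13.463
M5
G0 X21.366 Y49.028
M3 S467
G1 X262.032 Y56.305 F1990
G1 X161.926 Y32.047
G1 X370.670 Y31.852
M5
G0 X72.089 Y45.524
M3 S467
G1 X247.458 Y45.524 F1990
G1 X247.458 Y14.825
G1 X72.089 Y14.825
G1 X72.089 Y45.524
M5
G0 X290.789 Y64.954
M3 S467
G1 X297.478 Y62.558 F1990
G1 X298.686 Y61.220
G1 X297.230 Y59.965
G1 X295.926 Y57.818
G1 X297.591 Y53.804
G1 X305.043 Y46.948
M5
G0 X0.000 Y0.000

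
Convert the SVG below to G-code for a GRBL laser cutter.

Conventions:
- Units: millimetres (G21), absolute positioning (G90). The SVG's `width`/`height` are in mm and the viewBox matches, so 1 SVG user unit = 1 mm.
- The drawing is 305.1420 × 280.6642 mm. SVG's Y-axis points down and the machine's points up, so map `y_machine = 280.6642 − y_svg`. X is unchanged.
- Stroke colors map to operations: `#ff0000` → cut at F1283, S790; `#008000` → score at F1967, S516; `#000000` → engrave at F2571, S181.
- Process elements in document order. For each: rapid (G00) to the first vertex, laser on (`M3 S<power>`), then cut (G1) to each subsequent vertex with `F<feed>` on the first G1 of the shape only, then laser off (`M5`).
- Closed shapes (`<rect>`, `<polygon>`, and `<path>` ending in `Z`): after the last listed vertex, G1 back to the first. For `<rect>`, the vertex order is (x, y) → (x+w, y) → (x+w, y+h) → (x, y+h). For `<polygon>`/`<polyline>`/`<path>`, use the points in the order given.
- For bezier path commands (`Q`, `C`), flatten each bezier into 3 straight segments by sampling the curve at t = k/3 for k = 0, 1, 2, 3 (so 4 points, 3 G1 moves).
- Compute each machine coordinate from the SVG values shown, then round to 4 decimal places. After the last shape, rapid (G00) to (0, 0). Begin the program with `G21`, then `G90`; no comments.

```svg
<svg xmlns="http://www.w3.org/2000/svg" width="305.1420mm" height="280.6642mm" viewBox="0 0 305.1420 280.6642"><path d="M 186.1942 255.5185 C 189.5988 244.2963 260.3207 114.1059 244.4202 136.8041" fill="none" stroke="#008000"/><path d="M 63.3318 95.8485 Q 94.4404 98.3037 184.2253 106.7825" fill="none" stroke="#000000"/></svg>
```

G21
G90
G00 X186.1942 Y25.1457
M3 S516
G1 X206.3364 Y65.9552 F1967
G1 X237.1480 Y125.6642
G1 X244.4202 Y143.8601
M5
G00 X63.3318 Y184.8157
M3 S181
G1 X90.5905 Y182.5096 F2571
G1 X130.8883 Y178.8649
G1 X184.2253 Y173.8817
M5
G00 X0.0000 Y0.0000

Since the viewBox matches the mm dimensions, user units are millimetres directly. The only transform is the Y-flip y_m = 280.6642 − y_svg.

Shape 1 is a cubic bezier drawn with `<path>`. Its stroke #008000 means score at S516, F1967. After flipping Y the toolpath is (186.1942,25.1457) → (206.3364,65.9552) → (237.1480,125.6642) → (244.4202,143.8601).

Shape 2 is a quadratic bezier drawn with `<path>`. Its stroke #000000 means engrave at S181, F2571. After flipping Y the toolpath is (63.3318,184.8157) → (90.5905,182.5096) → (130.8883,178.8649) → (184.2253,173.8817).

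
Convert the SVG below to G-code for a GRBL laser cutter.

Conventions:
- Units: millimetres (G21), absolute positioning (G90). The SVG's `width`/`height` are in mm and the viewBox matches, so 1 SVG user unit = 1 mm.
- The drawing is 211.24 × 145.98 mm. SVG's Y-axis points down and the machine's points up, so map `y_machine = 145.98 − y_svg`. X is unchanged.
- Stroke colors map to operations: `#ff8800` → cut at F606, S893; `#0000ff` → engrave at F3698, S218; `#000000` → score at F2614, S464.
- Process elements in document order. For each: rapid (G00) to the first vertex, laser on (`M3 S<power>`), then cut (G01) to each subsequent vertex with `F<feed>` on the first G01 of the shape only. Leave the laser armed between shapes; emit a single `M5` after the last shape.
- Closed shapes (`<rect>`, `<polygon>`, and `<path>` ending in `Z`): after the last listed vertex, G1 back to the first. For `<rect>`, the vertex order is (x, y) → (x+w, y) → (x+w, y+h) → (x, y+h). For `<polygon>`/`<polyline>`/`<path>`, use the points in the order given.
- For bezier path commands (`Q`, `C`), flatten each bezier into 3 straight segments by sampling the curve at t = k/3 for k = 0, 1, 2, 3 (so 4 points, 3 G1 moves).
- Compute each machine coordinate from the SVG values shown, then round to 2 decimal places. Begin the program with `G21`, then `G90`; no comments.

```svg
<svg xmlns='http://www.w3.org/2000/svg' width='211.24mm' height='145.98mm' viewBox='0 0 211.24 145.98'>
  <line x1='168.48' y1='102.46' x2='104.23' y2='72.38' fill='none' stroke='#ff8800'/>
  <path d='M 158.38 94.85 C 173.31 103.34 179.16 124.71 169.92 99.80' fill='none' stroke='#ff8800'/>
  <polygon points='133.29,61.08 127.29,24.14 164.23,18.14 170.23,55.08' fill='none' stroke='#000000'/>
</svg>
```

Since the viewBox matches the mm dimensions, user units are millimetres directly. The only transform is the Y-flip y_m = 145.98 − y_svg.

Shape 1 is a line segment drawn with `<line>`. Its stroke #ff8800 means cut at S893, F606. After flipping Y the toolpath is (168.48,43.52) → (104.23,73.60).

Shape 2 is a cubic bezier drawn with `<path>`. Its stroke #ff8800 means cut at S893, F606. After flipping Y the toolpath is (158.38,51.13) → (170.06,40.54) → (174.35,34.51) → (169.92,46.18).

Shape 3 is a regular polygon drawn with `<polygon>`. Its stroke #000000 means score at S464, F2614. After flipping Y the toolpath is (133.29,84.90) → (127.29,121.84) → (164.23,127.84) → (170.23,90.90) → (133.29,84.90), returning to the start.

G21
G90
G00 X168.48 Y43.52
M3 S893
G01 X104.23 Y73.60 F606
G00 X158.38 Y51.13
M3 S893
G01 X170.06 Y40.54 F606
G01 X174.35 Y34.51
G01 X169.92 Y46.18
G00 X133.29 Y84.90
M3 S464
G01 X127.29 Y121.84 F2614
G01 X164.23 Y127.84
G01 X170.23 Y90.90
G01 X133.29 Y84.90
M5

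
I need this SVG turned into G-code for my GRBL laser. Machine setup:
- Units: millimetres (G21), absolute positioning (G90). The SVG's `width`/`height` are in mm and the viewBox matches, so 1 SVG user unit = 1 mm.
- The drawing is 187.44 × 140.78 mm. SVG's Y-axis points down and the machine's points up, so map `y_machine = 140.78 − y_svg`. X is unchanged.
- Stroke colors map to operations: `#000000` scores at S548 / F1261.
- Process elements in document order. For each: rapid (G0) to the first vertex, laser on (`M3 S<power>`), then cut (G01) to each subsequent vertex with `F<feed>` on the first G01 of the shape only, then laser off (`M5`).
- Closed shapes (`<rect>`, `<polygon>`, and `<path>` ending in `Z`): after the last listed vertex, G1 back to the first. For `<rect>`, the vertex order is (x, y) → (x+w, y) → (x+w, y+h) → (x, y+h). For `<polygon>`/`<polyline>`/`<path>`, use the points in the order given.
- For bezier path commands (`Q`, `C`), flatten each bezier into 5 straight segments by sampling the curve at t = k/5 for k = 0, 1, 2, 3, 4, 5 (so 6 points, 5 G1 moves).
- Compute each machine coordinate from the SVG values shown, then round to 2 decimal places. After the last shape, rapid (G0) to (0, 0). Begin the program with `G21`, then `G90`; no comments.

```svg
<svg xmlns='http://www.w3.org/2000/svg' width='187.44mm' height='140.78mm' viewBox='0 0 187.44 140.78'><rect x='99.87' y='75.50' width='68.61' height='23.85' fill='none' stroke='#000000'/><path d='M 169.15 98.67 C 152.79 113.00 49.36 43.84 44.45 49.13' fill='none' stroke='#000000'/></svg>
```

viewBox `0 0 187.44 140.78` with mm width/height → 1 unit = 1 mm. Flip: y_m = 140.78 − y_svg.

**Shape 1** — `<rect>` rectangle, stroke `#000000` → score (S548, F1261). Machine vertices: (99.87,65.28) → (168.48,65.28) → (168.48,41.43) → (99.87,41.43) → (99.87,65.28). Closed: final G1 returns to the first vertex.

**Shape 2** — `<path>` cubic bezier, stroke `#000000` → score (S548, F1261). Control points (SVG): P0=(169.15,98.67), P1=(152.79,113.00), P2=(49.36,43.84), P3=(44.45,49.13); sampled at t=k/5. Machine vertices: (169.15,42.11) → (150.37,42.27) → (119.60,54.88) → (85.75,72.37) → (57.73,87.15) → (44.45,91.65). Open path.

G21
G90
G0 X99.87 Y65.28
M3 S548
G01 X168.48 Y65.28 F1261
G01 X168.48 Y41.43
G01 X99.87 Y41.43
G01 X99.87 Y65.28
M5
G0 X169.15 Y42.11
M3 S548
G01 X150.37 Y42.27 F1261
G01 X119.60 Y54.88
G01 X85.75 Y72.37
G01 X57.73 Y87.15
G01 X44.45 Y91.65
M5
G0 X0.00 Y0.00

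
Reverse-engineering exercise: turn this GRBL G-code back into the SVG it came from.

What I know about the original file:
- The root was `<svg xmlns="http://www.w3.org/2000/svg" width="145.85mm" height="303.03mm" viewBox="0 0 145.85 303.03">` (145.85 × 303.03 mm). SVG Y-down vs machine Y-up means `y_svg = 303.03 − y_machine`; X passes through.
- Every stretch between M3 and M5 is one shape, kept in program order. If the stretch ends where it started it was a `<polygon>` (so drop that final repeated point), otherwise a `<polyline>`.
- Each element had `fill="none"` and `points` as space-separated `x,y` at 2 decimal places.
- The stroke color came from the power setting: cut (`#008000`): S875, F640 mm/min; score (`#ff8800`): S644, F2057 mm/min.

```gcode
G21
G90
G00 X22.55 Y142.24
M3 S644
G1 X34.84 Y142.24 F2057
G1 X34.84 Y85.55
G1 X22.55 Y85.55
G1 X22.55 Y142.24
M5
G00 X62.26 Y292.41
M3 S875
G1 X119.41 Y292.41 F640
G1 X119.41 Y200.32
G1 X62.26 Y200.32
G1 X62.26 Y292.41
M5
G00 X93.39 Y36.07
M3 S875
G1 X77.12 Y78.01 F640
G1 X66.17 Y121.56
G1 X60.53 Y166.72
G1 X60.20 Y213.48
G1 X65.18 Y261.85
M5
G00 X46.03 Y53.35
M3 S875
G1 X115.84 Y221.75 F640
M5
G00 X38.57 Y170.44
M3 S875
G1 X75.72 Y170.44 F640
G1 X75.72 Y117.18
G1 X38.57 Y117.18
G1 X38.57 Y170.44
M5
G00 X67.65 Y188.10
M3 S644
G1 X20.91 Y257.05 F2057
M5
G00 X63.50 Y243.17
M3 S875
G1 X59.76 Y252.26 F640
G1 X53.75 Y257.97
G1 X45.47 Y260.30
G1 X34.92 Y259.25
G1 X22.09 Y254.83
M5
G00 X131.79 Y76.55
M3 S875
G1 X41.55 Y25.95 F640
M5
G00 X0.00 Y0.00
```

<svg xmlns="http://www.w3.org/2000/svg" width="145.85mm" height="303.03mm" viewBox="0 0 145.85 303.03">
  <polygon points="22.55,160.79 34.84,160.79 34.84,217.48 22.55,217.48" fill="none" stroke="#ff8800"/>
  <polygon points="62.26,10.62 119.41,10.62 119.41,102.71 62.26,102.71" fill="none" stroke="#008000"/>
  <polyline points="93.39,266.96 77.12,225.02 66.17,181.47 60.53,136.31 60.20,89.55 65.18,41.18" fill="none" stroke="#008000"/>
  <polyline points="46.03,249.68 115.84,81.28" fill="none" stroke="#008000"/>
  <polygon points="38.57,132.59 75.72,132.59 75.72,185.85 38.57,185.85" fill="none" stroke="#008000"/>
  <polyline points="67.65,114.93 20.91,45.98" fill="none" stroke="#ff8800"/>
  <polyline points="63.50,59.86 59.76,50.77 53.75,45.06 45.47,42.73 34.92,43.78 22.09,48.20" fill="none" stroke="#008000"/>
  <polyline points="131.79,226.48 41.55,277.08" fill="none" stroke="#008000"/>
</svg>

y_svg = 303.03 − y_m.

[1] S644→`#ff8800` (score); closed run; points: 22.55,160.79 34.84,160.79 34.84,217.48 22.55,217.48

[2] S875→`#008000` (cut); closed run; points: 62.26,10.62 119.41,10.62 119.41,102.71 62.26,102.71

[3] S875→`#008000` (cut); open run; points: 93.39,266.96 77.12,225.02 66.17,181.47 60.53,136.31 60.20,89.55 65.18,41.18

[4] S875→`#008000` (cut); open run; points: 46.03,249.68 115.84,81.28

[5] S875→`#008000` (cut); closed run; points: 38.57,132.59 75.72,132.59 75.72,185.85 38.57,185.85

[6] S644→`#ff8800` (score); open run; points: 67.65,114.93 20.91,45.98

[7] S875→`#008000` (cut); open run; points: 63.50,59.86 59.76,50.77 53.75,45.06 45.47,42.73 34.92,43.78 22.09,48.20

[8] S875→`#008000` (cut); open run; points: 131.79,226.48 41.55,277.08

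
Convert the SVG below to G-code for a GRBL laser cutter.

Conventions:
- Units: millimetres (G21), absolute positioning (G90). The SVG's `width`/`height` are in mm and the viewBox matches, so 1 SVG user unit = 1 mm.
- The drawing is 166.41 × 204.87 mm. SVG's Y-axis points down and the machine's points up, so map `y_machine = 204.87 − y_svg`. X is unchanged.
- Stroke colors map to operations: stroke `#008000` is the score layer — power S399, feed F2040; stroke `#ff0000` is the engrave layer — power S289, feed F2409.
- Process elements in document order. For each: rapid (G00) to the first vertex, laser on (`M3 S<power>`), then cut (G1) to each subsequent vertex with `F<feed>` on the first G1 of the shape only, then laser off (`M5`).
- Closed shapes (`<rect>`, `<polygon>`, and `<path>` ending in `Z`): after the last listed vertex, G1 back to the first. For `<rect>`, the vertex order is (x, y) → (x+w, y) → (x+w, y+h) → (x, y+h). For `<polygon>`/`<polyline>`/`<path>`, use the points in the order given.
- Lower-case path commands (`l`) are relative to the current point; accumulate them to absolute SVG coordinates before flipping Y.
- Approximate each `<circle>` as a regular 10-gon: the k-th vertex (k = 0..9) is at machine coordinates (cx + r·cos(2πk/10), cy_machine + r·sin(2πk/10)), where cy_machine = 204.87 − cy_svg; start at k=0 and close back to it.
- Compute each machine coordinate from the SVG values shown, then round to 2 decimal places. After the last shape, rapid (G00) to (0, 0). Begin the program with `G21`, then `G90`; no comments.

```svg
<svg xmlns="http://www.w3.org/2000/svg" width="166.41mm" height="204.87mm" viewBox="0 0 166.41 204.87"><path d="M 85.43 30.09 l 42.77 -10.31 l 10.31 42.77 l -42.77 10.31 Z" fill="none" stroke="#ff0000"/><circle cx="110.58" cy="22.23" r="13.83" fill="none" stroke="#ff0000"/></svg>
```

Since the viewBox matches the mm dimensions, user units are millimetres directly. The only transform is the Y-flip y_m = 204.87 − y_svg.

Shape 1 is a regular polygon drawn with `<path>`. Its stroke #ff0000 means engrave at S289, F2409. After flipping Y the toolpath is (85.43,174.78) → (128.20,185.09) → (138.51,142.32) → (95.74,132.01) → (85.43,174.78), returning to the start.

Shape 2 is a circle drawn with `<circle>`. Its stroke #ff0000 means engrave at S289, F2409. After flipping Y the toolpath is (124.41,182.64) → (121.77,190.77) → (114.85,195.79) → (106.31,195.79) → (99.39,190.77) → (96.75,182.64) → (99.39,174.51) → (106.31,169.49) → (114.85,169.49) → (121.77,174.51) → (124.41,182.64), returning to the start.

G21
G90
G00 X85.43 Y174.78
M3 S289
G1 X128.20 Y185.09 F2409
G1 X138.51 Y142.32
G1 X95.74 Y132.01
G1 X85.43 Y174.78
M5
G00 X124.41 Y182.64
M3 S289
G1 X121.77 Y190.77 F2409
G1 X114.85 Y195.79
G1 X106.31 Y195.79
G1 X99.39 Y190.77
G1 X96.75 Y182.64
G1 X99.39 Y174.51
G1 X106.31 Y169.49
G1 X114.85 Y169.49
G1 X121.77 Y174.51
G1 X124.41 Y182.64
M5
G00 X0.00 Y0.00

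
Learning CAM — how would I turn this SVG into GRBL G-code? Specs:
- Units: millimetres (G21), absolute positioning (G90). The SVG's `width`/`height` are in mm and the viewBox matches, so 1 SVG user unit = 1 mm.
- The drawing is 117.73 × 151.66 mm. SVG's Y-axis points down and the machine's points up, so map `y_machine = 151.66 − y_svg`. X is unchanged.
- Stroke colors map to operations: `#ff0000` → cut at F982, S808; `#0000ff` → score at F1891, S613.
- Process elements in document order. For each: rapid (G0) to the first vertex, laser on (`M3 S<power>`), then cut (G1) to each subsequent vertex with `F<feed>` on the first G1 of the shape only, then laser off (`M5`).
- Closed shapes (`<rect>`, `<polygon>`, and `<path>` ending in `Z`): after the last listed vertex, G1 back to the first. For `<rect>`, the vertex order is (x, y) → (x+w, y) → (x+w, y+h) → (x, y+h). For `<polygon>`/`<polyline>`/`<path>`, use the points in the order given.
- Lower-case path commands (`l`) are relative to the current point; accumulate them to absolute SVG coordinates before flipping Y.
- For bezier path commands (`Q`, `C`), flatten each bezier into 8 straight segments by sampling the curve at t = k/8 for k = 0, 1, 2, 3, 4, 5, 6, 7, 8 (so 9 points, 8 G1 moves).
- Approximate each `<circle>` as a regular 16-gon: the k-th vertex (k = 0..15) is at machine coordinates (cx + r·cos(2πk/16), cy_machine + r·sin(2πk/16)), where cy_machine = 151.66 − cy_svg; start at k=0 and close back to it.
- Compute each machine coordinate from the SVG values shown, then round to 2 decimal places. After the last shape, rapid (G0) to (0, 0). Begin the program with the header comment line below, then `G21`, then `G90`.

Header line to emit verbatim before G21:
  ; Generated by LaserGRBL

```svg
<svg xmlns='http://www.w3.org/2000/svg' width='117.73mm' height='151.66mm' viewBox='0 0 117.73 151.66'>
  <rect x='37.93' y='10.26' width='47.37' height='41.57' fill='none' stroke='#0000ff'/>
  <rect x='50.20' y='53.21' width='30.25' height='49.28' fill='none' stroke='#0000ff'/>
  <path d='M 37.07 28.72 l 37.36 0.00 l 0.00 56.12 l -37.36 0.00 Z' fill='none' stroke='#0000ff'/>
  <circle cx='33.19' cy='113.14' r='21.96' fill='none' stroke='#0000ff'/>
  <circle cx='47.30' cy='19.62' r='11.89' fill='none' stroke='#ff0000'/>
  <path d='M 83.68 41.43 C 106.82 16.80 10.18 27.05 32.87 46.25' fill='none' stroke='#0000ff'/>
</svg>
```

; Generated by LaserGRBL
G21
G90
G0 X37.93 Y141.40
M3 S613
G1 X85.30 Y141.40 F1891
G1 X85.30 Y99.83
G1 X37.93 Y99.83
G1 X37.93 Y141.40
M5
G0 X50.20 Y98.45
M3 S613
G1 X80.45 Y98.45 F1891
G1 X80.45 Y49.17
G1 X50.20 Y49.17
G1 X50.20 Y98.45
M5
G0 X37.07 Y122.94
M3 S613
G1 X74.43 Y122.94 F1891
G1 X74.43 Y66.82
G1 X37.07 Y66.82
G1 X37.07 Y122.94
M5
G0 X55.15 Y38.52
M3 S613
G1 X53.48 Y46.92 F1891
G1 X48.72 Y54.05
G1 X41.59 Y58.81
G1 X33.19 Y60.48
G1 X24.79 Y58.81
G1 X17.66 Y54.05
G1 X12.90 Y46.92
G1 X11.23 Y38.52
G1 X12.90 Y30.12
G1 X17.66 Y22.99
G1 X24.79 Y18.23
G1 X33.19 Y16.56
G1 X41.59 Y18.23
G1 X48.72 Y22.99
G1 X53.48 Y30.12
G1 X55.15 Y38.52
M5
G0 X59.19 Y132.04
M3 S808
G1 X58.28 Y136.59 F982
G1 X55.71 Y140.45
G1 X51.85 Y143.02
G1 X47.30 Y143.93
G1 X42.75 Y143.02
G1 X38.89 Y140.45
G1 X36.32 Y136.59
G1 X35.41 Y132.04
G1 X36.32 Y127.49
G1 X38.89 Y123.63
G1 X42.75 Y121.06
G1 X47.30 Y120.15
G1 X51.85 Y121.06
G1 X55.71 Y123.63
G1 X58.28 Y127.49
G1 X59.19 Y132.04
M5
G0 X83.68 Y110.23
M3 S613
G1 X87.21 Y117.88 F1891
G1 X82.31 Y122.57
G1 X71.79 Y124.59
G1 X58.44 Y124.26
G1 X45.08 Y121.87
G1 X34.49 Y117.73
G1 X29.49 Y112.14
G1 X32.87 Y105.41
M5
G0 X0.00 Y0.00

1 u = 1 mm; y_m = 151.66 − y.

[1] `<rect>` rectangle, #0000ff→score S613 F1891: (37.93,141.40) → (85.30,141.40) → (85.30,99.83) → (37.93,99.83) → (37.93,141.40) (closed)

[2] `<rect>` rectangle, #0000ff→score S613 F1891: (50.20,98.45) → (80.45,98.45) → (80.45,49.17) → (50.20,49.17) → (50.20,98.45) (closed)

[3] `<path>` rectangle, #0000ff→score S613 F1891: (37.07,122.94) → (74.43,122.94) → (74.43,66.82) → (37.07,66.82) → (37.07,122.94) (closed)

[4] `<circle>` circle, #0000ff→score S613 F1891: (55.15,38.52) → (53.48,46.92) → (48.72,54.05) → (41.59,58.81) → (33.19,60.48) → (24.79,58.81) → (17.66,54.05) → (12.90,46.92) → (11.23,38.52) → (12.90,30.12) → (17.66,22.99) → (24.79,18.23) → (33.19,16.56) → (41.59,18.23) → (48.72,22.99) → (53.48,30.12) → (55.15,38.52) (closed)

[5] `<circle>` circle, #ff0000→cut S808 F982: (59.19,132.04) → (58.28,136.59) → (55.71,140.45) → (51.85,143.02) → (47.30,143.93) → (42.75,143.02) → (38.89,140.45) → (36.32,136.59) → (35.41,132.04) → (36.32,127.49) → (38.89,123.63) → (42.75,121.06) → (47.30,120.15) → (51.85,121.06) → (55.71,123.63) → (58.28,127.49) → (59.19,132.04) (closed)

[6] `<path>` cubic bezier, #0000ff→score S613 F1891: (83.68,110.23) → (87.21,117.88) → (82.31,122.57) → (71.79,124.59) → (58.44,124.26) → (45.08,121.87) → (34.49,117.73) → (29.49,112.14) → (32.87,105.41)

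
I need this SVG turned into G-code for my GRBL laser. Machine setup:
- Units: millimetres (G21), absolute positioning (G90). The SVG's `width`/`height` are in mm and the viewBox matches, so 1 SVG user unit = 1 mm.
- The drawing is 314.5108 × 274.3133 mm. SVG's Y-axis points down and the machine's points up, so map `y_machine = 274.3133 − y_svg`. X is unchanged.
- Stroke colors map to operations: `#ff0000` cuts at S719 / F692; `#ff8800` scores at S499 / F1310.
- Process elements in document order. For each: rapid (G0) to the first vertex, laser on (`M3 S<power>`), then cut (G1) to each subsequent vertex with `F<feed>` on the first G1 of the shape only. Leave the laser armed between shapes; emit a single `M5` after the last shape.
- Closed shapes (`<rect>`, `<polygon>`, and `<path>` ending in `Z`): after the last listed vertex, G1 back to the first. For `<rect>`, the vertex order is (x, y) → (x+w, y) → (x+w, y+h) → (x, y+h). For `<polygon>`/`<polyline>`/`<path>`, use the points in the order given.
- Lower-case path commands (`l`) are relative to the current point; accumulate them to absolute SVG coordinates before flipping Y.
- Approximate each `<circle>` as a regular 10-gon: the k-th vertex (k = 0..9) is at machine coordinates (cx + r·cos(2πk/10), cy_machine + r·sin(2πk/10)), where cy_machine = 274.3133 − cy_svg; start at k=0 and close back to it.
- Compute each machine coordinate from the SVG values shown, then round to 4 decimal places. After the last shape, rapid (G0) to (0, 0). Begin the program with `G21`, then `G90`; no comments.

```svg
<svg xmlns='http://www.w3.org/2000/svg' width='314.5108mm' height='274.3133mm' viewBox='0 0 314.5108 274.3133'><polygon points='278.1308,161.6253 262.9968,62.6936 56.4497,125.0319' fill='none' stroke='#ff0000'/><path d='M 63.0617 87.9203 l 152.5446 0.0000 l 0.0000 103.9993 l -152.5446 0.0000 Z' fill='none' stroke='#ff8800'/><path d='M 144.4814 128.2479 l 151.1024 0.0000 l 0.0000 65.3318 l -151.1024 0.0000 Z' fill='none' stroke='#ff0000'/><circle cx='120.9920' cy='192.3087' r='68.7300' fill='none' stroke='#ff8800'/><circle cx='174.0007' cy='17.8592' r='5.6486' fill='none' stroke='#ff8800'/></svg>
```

G21
G90
G0 X278.1308 Y112.6880
M3 S719
G1 X262.9968 Y211.6197 F692
G1 X56.4497 Y149.2814
G1 X278.1308 Y112.6880
G0 X63.0617 Y186.3930
M3 S499
G1 X215.6063 Y186.3930 F1310
G1 X215.6063 Y82.3937
G1 X63.0617 Y82.3937
G1 X63.0617 Y186.3930
G0 X144.4814 Y146.0654
M3 S719
G1 X295.5838 Y146.0654 F692
G1 X295.5838 Y80.7336
G1 X144.4814 Y80.7336
G1 X144.4814 Y146.0654
G0 X189.7220 Y82.0046
M3 S499
G1 X176.5957 Y122.4031 F1310
G1 X142.2307 Y147.3707
G1 X99.7533 Y147.3707
G1 X65.3883 Y122.4031
G1 X52.2620 Y82.0046
G1 X65.3883 Y41.6061
G1 X99.7533 Y16.6385
G1 X142.2307 Y16.6385
G1 X176.5957 Y41.6061
G1 X189.7220 Y82.0046
G0 X179.6493 Y256.4541
M3 S499
G1 X178.5705 Y259.7743 F1310
G1 X175.7462 Y261.8262
G1 X172.2552 Y261.8262
G1 X169.4309 Y259.7743
G1 X168.3521 Y256.4541
G1 X169.4309 Y253.1339
G1 X172.2552 Y251.0820
G1 X175.7462 Y251.0820
G1 X178.5705 Y253.1339
G1 X179.6493 Y256.4541
M5
G0 X0.0000 Y0.0000

1 u = 1 mm; y_m = 274.3133 − y.

[1] `<polygon>` closed polygon, #ff0000→cut S719 F692: (278.1308,112.6880) → (262.9968,211.6197) → (56.4497,149.2814) → (278.1308,112.6880) (closed)

[2] `<path>` rectangle, #ff8800→score S499 F1310: (63.0617,186.3930) → (215.6063,186.3930) → (215.6063,82.3937) → (63.0617,82.3937) → (63.0617,186.3930) (closed)

[3] `<path>` rectangle, #ff0000→cut S719 F692: (144.4814,146.0654) → (295.5838,146.0654) → (295.5838,80.7336) → (144.4814,80.7336) → (144.4814,146.0654) (closed)

[4] `<circle>` circle, #ff8800→score S499 F1310: (189.7220,82.0046) → (176.5957,122.4031) → (142.2307,147.3707) → (99.7533,147.3707) → (65.3883,122.4031) → (52.2620,82.0046) → (65.3883,41.6061) → (99.7533,16.6385) → (142.2307,16.6385) → (176.5957,41.6061) → (189.7220,82.0046) (closed)

[5] `<circle>` circle, #ff8800→score S499 F1310: (179.6493,256.4541) → (178.5705,259.7743) → (175.7462,261.8262) → (172.2552,261.8262) → (169.4309,259.7743) → (168.3521,256.4541) → (169.4309,253.1339) → (172.2552,251.0820) → (175.7462,251.0820) → (178.5705,253.1339) → (179.6493,256.4541) (closed)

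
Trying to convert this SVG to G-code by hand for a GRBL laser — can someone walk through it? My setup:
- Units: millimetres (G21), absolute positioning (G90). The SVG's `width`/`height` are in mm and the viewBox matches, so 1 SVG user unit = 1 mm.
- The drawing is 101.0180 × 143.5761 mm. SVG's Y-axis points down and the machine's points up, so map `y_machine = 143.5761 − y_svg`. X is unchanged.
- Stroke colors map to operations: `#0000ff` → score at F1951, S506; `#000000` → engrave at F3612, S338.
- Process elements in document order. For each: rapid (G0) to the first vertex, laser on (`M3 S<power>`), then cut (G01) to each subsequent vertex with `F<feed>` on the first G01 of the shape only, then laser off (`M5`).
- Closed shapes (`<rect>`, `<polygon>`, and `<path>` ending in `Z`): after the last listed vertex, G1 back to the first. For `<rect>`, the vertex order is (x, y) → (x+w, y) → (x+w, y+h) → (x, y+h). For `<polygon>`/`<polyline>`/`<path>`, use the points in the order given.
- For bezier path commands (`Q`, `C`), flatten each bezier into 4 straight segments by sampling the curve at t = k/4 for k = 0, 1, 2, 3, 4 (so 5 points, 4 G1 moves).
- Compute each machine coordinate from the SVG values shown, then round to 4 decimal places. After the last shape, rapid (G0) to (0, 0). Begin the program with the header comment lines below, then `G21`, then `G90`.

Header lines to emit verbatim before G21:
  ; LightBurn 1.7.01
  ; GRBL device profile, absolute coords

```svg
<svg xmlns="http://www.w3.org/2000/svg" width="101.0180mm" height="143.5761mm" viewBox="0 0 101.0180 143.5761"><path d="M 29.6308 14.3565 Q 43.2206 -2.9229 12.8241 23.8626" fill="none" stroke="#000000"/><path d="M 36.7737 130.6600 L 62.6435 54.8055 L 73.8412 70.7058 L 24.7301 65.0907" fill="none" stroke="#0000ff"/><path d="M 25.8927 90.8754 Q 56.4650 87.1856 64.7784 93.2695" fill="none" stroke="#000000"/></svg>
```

; LightBurn 1.7.01
; GRBL device profile, absolute coords
G21
G90
G0 X29.6308 Y129.2196
M3 S338
G01 X33.6766 Y135.1052 F3612
G01 X32.2240 Y135.4828
G01 X25.2732 Y130.3522
G01 X12.8241 Y119.7135
M5
G0 X36.7737 Y12.9161
M3 S506
G01 X62.6435 Y88.7706 F1951
G01 X73.8412 Y72.8703
G01 X24.7301 Y78.4854
M5
G0 X25.8927 Y52.7007
M3 S338
G01 X39.7877 Y53.9347 F3612
G01 X50.9003 Y53.9471
G01 X59.2305 Y52.7377
G01 X64.7784 Y50.3066
M5
G0 X0.0000 Y0.0000

viewBox `0 0 101.0180 143.5761` with mm width/height → 1 unit = 1 mm. Flip: y_m = 143.5761 − y_svg.

**Shape 1** — `<path>` quadratic bezier, stroke `#000000` → engrave (S338, F3612). Control points (SVG): P0=(29.6308,14.3565), P1=(43.2206,-2.9229), P2=(12.8241,23.8626); sampled at t=k/4. Machine vertices: (29.6308,129.2196) → (33.6766,135.1052) → (32.2240,135.4828) → (25.2732,130.3522) → (12.8241,119.7135). Open path.

**Shape 2** — `<path>` open polyline, stroke `#0000ff` → score (S506, F1951). Machine vertices: (36.7737,12.9161) → (62.6435,88.7706) → (73.8412,72.8703) → (24.7301,78.4854). Open path.

**Shape 3** — `<path>` quadratic bezier, stroke `#000000` → engrave (S338, F3612). Control points (SVG): P0=(25.8927,90.8754), P1=(56.4650,87.1856), P2=(64.7784,93.2695); sampled at t=k/4. Machine vertices: (25.8927,52.7007) → (39.7877,53.9347) → (50.9003,53.9471) → (59.2305,52.7377) → (64.7784,50.3066). Open path.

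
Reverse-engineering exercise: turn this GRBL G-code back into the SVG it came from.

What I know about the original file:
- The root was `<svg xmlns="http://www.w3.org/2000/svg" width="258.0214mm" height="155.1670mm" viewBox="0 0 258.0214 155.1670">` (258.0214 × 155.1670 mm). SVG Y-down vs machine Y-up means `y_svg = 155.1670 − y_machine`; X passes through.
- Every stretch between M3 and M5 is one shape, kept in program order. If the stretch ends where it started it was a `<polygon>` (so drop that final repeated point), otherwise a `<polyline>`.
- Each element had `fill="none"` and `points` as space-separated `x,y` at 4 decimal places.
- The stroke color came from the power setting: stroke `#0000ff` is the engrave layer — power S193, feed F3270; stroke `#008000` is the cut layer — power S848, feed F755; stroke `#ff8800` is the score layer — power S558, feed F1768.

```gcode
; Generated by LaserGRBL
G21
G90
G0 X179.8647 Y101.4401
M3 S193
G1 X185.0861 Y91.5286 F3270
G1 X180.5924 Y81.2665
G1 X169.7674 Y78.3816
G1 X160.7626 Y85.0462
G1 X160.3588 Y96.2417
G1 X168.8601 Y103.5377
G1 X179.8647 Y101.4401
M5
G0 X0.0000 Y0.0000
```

y_svg = 155.1670 − y_m. Every run uses S193, so all elements get stroke `#0000ff` (engrave).

[1] closed run; points: 179.8647,53.7269 185.0861,63.6384 180.5924,73.9005 169.7674,76.7854 160.7626,70.1208 160.3588,58.9253 168.8601,51.6293

<svg xmlns="http://www.w3.org/2000/svg" width="258.0214mm" height="155.1670mm" viewBox="0 0 258.0214 155.1670">
  <polygon points="179.8647,53.7269 185.0861,63.6384 180.5924,73.9005 169.7674,76.7854 160.7626,70.1208 160.3588,58.9253 168.8601,51.6293" fill="none" stroke="#0000ff"/>
</svg>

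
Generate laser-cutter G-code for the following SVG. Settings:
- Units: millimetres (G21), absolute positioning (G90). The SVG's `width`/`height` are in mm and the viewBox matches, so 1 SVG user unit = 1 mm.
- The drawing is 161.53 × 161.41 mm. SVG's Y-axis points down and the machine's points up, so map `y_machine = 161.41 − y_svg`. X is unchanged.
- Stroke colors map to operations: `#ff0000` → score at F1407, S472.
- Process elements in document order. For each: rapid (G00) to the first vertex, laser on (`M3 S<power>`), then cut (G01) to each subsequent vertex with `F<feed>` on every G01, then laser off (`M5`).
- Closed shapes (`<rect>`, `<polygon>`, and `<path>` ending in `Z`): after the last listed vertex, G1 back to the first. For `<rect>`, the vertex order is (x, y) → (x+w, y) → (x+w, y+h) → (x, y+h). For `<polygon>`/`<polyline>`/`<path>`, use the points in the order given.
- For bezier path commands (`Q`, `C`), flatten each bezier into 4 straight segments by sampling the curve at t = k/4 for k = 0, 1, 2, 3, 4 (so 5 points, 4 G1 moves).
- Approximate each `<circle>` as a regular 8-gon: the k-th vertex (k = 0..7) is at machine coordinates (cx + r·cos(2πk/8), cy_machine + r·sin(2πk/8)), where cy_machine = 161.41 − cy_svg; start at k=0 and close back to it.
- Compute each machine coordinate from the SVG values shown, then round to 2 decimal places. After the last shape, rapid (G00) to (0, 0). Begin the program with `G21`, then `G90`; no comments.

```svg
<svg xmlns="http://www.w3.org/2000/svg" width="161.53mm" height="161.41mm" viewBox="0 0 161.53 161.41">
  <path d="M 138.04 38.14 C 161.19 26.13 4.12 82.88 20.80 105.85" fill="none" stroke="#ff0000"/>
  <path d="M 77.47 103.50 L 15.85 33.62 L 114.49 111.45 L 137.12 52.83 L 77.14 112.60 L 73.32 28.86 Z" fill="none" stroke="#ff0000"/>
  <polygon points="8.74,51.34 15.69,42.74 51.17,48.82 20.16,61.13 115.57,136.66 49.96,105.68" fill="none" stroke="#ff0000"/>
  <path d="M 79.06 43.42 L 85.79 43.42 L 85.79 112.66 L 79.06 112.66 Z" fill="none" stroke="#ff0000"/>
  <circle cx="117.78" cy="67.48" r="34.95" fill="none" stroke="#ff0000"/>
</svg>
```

Since the viewBox matches the mm dimensions, user units are millimetres directly. The only transform is the Y-flip y_m = 161.41 − y_svg.

Shape 1 is a cubic bezier drawn with `<path>`. Its stroke #ff0000 means score at S472, F1407. After flipping Y the toolpath is (138.04,123.27) → (127.14,120.99) → (81.85,102.53) → (35.34,77.52) → (20.80,55.56).

Shape 2 is a closed polygon drawn with `<path>`. Its stroke #ff0000 means score at S472, F1407. After flipping Y the toolpath is (77.47,57.91) → (15.85,127.79) → (114.49,49.96) → (137.12,108.58) → (77.14,48.81) → (73.32,132.55) → (77.47,57.91), returning to the start.

Shape 3 is a closed polygon drawn with `<polygon>`. Its stroke #ff0000 means score at S472, F1407. After flipping Y the toolpath is (8.74,110.07) → (15.69,118.67) → (51.17,112.59) → (20.16,100.28) → (115.57,24.75) → (49.96,55.73) → (8.74,110.07), returning to the start.

Shape 4 is a rectangle drawn with `<path>`. Its stroke #ff0000 means score at S472, F1407. After flipping Y the toolpath is (79.06,117.99) → (85.79,117.99) → (85.79,48.75) → (79.06,48.75) → (79.06,117.99), returning to the start.

Shape 5 is a circle drawn with `<circle>`. Its stroke #ff0000 means score at S472, F1407. After flipping Y the toolpath is (152.73,93.93) → (142.49,118.64) → (117.78,128.88) → (93.07,118.64) → (82.83,93.93) → (93.07,69.22) → (117.78,58.98) → (142.49,69.22) → (152.73,93.93), returning to the start.

G21
G90
G00 X138.04 Y123.27
M3 S472
G01 X127.14 Y120.99 F1407
G01 X81.85 Y102.53 F1407
G01 X35.34 Y77.52 F1407
G01 X20.80 Y55.56 F1407
M5
G00 X77.47 Y57.91
M3 S472
G01 X15.85 Y127.79 F1407
G01 X114.49 Y49.96 F1407
G01 X137.12 Y108.58 F1407
G01 X77.14 Y48.81 F1407
G01 X73.32 Y132.55 F1407
G01 X77.47 Y57.91 F1407
M5
G00 X8.74 Y110.07
M3 S472
G01 X15.69 Y118.67 F1407
G01 X51.17 Y112.59 F1407
G01 X20.16 Y100.28 F1407
G01 X115.57 Y24.75 F1407
G01 X49.96 Y55.73 F1407
G01 X8.74 Y110.07 F1407
M5
G00 X79.06 Y117.99
M3 S472
G01 X85.79 Y117.99 F1407
G01 X85.79 Y48.75 F1407
G01 X79.06 Y48.75 F1407
G01 X79.06 Y117.99 F1407
M5
G00 X152.73 Y93.93
M3 S472
G01 X142.49 Y118.64 F1407
G01 X117.78 Y128.88 F1407
G01 X93.07 Y118.64 F1407
G01 X82.83 Y93.93 F1407
G01 X93.07 Y69.22 F1407
G01 X117.78 Y58.98 F1407
G01 X142.49 Y69.22 F1407
G01 X152.73 Y93.93 F1407
M5
G00 X0.00 Y0.00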